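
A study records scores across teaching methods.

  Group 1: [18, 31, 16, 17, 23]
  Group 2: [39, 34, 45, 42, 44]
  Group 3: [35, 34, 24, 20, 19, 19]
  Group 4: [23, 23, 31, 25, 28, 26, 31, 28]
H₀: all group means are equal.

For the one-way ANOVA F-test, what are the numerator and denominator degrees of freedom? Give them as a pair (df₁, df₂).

degrees of freedom = [3, 20]

k = 4 groups, N = 24 total
df = (k−1, N−k) = (4−1, 24−4) = (3, 20)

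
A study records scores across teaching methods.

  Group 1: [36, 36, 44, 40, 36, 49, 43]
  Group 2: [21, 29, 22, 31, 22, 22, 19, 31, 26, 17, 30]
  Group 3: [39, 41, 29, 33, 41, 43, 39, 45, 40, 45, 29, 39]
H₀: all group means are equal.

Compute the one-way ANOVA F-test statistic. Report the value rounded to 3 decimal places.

test statistic = 28.147

Group means [40.57, 24.55, 38.58], grand mean 33.900
SSB = Σnᵢ(x̄ᵢ−x̄)² = 1537.342; SSW = ΣΣ(x−x̄ᵢ)² = 737.358
MSB = 1537.342/2 = 768.6709; MSW = 737.358/27 = 27.3096
F = MSB/MSW = 28.1466
df = (2, 27)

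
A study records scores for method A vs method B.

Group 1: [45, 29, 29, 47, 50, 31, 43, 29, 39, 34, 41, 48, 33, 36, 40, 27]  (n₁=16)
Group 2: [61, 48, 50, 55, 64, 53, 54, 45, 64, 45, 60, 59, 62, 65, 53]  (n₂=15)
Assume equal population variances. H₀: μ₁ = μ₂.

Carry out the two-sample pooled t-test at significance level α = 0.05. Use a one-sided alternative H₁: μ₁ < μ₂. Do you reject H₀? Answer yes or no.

reject H₀: yes

x̄₁=37.562, s₁=7.607, n₁=16
x̄₂=55.867, s₂=6.865, n₂=15
s_p² = [15·7.607² + 14·6.865²]/29 = 52.6783
SE = √(s_p²·(1/16+1/15)) = 2.6085
t = (37.562−55.867)/2.6085 = -7.0171
df = 29
p-value (one-sided, H₁ less) = 0.00000
At α=0.05: p < α → reject H₀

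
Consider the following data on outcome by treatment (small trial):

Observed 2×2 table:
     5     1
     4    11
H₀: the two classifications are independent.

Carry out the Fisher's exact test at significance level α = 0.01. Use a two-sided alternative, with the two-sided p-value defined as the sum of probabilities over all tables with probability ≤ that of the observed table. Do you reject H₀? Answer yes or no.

Margins: r₁=6, r₂=15, c₁=9, c₂=12, n=21
p_obs = C(6,5)·C(15,4)/C(21,9); sum pmf over tables with pmf ≤ p_obs
p-value (two-sided) = 0.04644
At α=0.01: p ≥ α → fail to reject H₀

reject H₀: no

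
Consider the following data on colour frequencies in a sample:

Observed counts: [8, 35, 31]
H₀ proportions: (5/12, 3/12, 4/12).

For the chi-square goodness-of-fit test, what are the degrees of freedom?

df = k − 1 = 3 − 1 = 2

degrees of freedom = 2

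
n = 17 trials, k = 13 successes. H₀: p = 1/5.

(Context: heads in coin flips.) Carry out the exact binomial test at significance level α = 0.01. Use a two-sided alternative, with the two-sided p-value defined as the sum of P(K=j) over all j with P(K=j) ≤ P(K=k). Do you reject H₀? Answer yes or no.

reject H₀: yes

Exact binomial: n=17, k=13, p₀=1/5=0.2000
P(X=j) = C(n,j)·p₀^j·(1−p₀)^(n−j); p = Σ P(X=j) over j with P(X=j) ≤ P(X=13)
p-value (two-sided) = 0.00000
At α=0.01: p < α → reject H₀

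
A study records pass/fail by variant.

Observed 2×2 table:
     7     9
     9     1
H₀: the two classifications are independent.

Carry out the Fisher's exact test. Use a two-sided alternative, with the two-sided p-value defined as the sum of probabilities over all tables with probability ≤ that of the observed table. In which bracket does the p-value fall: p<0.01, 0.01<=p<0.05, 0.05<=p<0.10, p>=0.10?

p-value bracket: 0.01<=p<0.05

Margins: r₁=16, r₂=10, c₁=16, c₂=10, n=26
p_obs = C(16,7)·C(10,9)/C(26,16); sum pmf over tables with pmf ≤ p_obs
p-value (two-sided) = 0.03674
→ bracket: 0.01<=p<0.05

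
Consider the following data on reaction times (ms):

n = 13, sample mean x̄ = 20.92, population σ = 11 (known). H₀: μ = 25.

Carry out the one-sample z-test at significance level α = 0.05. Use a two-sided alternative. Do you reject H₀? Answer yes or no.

SE = σ/√n = 11/√13 = 3.0509
z = (x̄−μ₀)/SE = (20.92−25)/3.0509 = -1.3373
p-value (two-sided) = 0.18111
At α=0.05: p ≥ α → fail to reject H₀

reject H₀: no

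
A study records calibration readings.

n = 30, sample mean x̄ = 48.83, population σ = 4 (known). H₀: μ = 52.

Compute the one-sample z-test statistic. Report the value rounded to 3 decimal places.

SE = σ/√n = 4/√30 = 0.7303
z = (x̄−μ₀)/SE = (48.83−52)/0.7303 = -4.3407

test statistic = -4.341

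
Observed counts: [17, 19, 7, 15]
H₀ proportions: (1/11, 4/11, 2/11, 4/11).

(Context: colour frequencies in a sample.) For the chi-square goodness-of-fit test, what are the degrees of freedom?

df = k − 1 = 4 − 1 = 3

degrees of freedom = 3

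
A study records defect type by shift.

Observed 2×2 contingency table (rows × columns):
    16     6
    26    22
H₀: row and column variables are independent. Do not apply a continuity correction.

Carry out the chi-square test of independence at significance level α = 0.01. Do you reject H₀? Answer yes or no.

Row totals [22, 48], col totals [42, 28], n=70
χ² = (16−13.20)²/13.20 + (6−8.80)²/8.80 + (26−28.80)²/28.80 + (22−19.20)²/19.20 = 2.1654
df = 1
p-value (upper-tail) = 0.14115
At α=0.01: p ≥ α → fail to reject H₀

reject H₀: no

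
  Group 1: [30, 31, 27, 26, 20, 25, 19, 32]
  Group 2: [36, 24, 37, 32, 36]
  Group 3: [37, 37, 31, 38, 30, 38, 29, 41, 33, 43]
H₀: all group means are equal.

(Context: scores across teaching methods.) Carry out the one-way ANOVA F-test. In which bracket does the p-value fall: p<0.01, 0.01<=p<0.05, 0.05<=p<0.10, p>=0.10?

Group means [26.25, 33.00, 35.70], grand mean 31.826
SSB = Σnᵢ(x̄ᵢ−x̄)² = 405.704; SSW = ΣΣ(x−x̄ᵢ)² = 481.600
MSB = 405.704/2 = 202.8522; MSW = 481.600/20 = 24.0800
F = MSB/MSW = 8.4241
df = (2, 20)
p-value (upper-tail) = 0.00222
→ bracket: p<0.01

p-value bracket: p<0.01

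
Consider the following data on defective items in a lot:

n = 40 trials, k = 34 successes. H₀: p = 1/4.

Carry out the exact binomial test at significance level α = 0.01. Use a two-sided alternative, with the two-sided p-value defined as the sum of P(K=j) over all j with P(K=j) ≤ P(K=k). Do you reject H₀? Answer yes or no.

Exact binomial: n=40, k=34, p₀=1/4=0.2500
P(X=j) = C(n,j)·p₀^j·(1−p₀)^(n−j); p = Σ P(X=j) over j with P(X=j) ≤ P(X=34)
p-value (two-sided) = 0.00000
At α=0.01: p < α → reject H₀

reject H₀: yes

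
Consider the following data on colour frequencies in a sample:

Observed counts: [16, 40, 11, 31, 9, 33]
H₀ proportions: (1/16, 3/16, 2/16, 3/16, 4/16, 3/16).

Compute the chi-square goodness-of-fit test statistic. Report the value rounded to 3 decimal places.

n = 140; E_i = n·p_i = [8.75, 26.25, 17.50, 26.25, 35.00, 26.25]
χ² = (16−8.75)²/8.75 + (40−26.25)²/26.25 + (11−17.50)²/17.50 + (31−26.25)²/26.25 + (9−35.00)²/35.00 + (33−26.25)²/26.25 = 37.5333
df = 5

test statistic = 37.533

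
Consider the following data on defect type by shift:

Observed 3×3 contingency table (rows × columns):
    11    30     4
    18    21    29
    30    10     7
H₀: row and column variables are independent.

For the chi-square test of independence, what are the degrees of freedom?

degrees of freedom = 4

df = (r−1)(c−1) = (3−1)·(3−1) = 4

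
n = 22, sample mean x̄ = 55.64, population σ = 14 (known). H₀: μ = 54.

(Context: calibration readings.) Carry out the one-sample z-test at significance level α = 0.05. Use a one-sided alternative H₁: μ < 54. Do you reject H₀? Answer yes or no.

SE = σ/√n = 14/√22 = 2.9848
z = (x̄−μ₀)/SE = (55.64−54)/2.9848 = 0.5494
p-value (one-sided, H₁ less) = 0.70865
At α=0.05: p ≥ α → fail to reject H₀

reject H₀: no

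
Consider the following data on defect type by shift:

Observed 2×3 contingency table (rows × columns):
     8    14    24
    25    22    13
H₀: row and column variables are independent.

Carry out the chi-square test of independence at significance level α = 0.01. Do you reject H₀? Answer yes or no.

reject H₀: yes

Row totals [46, 60], col totals [33, 36, 37], n=106
χ² = (8−14.32)²/14.32 + (14−15.62)²/15.62 + (24−16.06)²/16.06 + (25−18.68)²/18.68 + (22−20.38)²/20.38 + (13−20.94)²/20.94 = 12.1688
df = 2
p-value (upper-tail) = 0.00228
At α=0.01: p < α → reject H₀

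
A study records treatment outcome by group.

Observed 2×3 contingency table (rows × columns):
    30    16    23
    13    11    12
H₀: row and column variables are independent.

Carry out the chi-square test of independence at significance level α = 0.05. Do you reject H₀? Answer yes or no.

Row totals [69, 36], col totals [43, 27, 35], n=105
χ² = (30−28.26)²/28.26 + (16−17.74)²/17.74 + (23−23.00)²/23.00 + (13−14.74)²/14.74 + (11−9.26)²/9.26 + (12−12.00)²/12.00 = 0.8129
df = 2
p-value (upper-tail) = 0.66602
At α=0.05: p ≥ α → fail to reject H₀

reject H₀: no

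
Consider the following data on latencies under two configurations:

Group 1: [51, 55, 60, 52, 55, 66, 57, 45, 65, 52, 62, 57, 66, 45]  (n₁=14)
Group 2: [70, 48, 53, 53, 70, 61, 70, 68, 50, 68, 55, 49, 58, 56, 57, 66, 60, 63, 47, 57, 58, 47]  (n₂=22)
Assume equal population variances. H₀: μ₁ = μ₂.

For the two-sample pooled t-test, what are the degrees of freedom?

df = n₁ + n₂ − 2 = 14 + 22 − 2 = 34

degrees of freedom = 34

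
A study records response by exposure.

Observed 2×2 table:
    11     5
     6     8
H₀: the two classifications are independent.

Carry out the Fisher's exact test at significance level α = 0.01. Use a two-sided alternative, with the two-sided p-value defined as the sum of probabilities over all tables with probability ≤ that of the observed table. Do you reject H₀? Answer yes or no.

Margins: r₁=16, r₂=14, c₁=17, c₂=13, n=30
p_obs = C(16,11)·C(14,6)/C(30,17); sum pmf over tables with pmf ≤ p_obs
p-value (two-sided) = 0.26851
At α=0.01: p ≥ α → fail to reject H₀

reject H₀: no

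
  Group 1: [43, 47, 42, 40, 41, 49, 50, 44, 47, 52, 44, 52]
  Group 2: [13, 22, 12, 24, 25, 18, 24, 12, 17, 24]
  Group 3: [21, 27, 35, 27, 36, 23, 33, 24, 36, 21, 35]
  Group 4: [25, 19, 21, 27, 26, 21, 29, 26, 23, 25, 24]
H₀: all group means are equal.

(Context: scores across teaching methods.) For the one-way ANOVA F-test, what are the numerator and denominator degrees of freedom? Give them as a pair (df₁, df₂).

k = 4 groups, N = 44 total
df = (k−1, N−k) = (4−1, 44−4) = (3, 40)

degrees of freedom = [3, 40]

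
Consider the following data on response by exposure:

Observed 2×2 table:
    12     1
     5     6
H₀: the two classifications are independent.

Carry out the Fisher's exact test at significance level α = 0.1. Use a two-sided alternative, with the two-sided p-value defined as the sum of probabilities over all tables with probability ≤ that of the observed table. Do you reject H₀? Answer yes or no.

Margins: r₁=13, r₂=11, c₁=17, c₂=7, n=24
p_obs = C(13,12)·C(11,5)/C(24,17); sum pmf over tables with pmf ≤ p_obs
p-value (two-sided) = 0.02326
At α=0.1: p < α → reject H₀

reject H₀: yes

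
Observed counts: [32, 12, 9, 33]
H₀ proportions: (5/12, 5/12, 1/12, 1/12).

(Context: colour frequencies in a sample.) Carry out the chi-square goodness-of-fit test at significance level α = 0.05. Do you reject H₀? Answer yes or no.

reject H₀: yes

n = 86; E_i = n·p_i = [35.83, 35.83, 7.17, 7.17]
χ² = (32−35.83)²/35.83 + (12−35.83)²/35.83 + (9−7.17)²/7.17 + (33−7.17)²/7.17 = 109.8512
df = 3
p-value (upper-tail) = 0.00000
At α=0.05: p < α → reject H₀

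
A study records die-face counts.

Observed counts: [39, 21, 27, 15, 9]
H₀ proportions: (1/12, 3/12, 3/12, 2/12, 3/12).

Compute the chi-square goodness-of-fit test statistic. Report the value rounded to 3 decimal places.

test statistic = 110.676

n = 111; E_i = n·p_i = [9.25, 27.75, 27.75, 18.50, 27.75]
χ² = (39−9.25)²/9.25 + (21−27.75)²/27.75 + (27−27.75)²/27.75 + (15−18.50)²/18.50 + (9−27.75)²/27.75 = 110.6757
df = 4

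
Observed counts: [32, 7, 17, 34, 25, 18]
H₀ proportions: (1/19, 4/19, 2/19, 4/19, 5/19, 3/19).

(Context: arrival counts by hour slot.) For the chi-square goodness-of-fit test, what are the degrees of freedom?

degrees of freedom = 5

df = k − 1 = 6 − 1 = 5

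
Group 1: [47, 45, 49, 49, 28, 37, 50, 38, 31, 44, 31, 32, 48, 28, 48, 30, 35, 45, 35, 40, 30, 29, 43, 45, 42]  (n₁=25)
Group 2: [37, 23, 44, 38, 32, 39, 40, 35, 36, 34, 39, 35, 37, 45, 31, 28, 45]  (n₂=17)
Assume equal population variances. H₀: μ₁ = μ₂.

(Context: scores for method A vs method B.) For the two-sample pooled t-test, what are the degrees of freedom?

degrees of freedom = 40

df = n₁ + n₂ − 2 = 25 + 17 − 2 = 40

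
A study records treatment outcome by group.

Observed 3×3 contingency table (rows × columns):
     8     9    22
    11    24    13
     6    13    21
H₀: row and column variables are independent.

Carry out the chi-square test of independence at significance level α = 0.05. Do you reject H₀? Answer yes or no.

Row totals [39, 48, 40], col totals [25, 46, 56], n=127
χ² = (8−7.68)²/7.68 + (9−14.13)²/14.13 + (22−17.20)²/17.20 + (11−9.45)²/9.45 + (24−17.39)²/17.39 + (13−21.17)²/21.17 + (6−7.87)²/7.87 + (13−14.49)²/14.49 + (21−17.64)²/17.64 = 10.3760
df = 4
p-value (upper-tail) = 0.03455
At α=0.05: p < α → reject H₀

reject H₀: yes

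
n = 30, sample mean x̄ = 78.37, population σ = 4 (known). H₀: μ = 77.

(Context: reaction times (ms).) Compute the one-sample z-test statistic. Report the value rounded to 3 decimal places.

test statistic = 1.876

SE = σ/√n = 4/√30 = 0.7303
z = (x̄−μ₀)/SE = (78.37−77)/0.7303 = 1.8759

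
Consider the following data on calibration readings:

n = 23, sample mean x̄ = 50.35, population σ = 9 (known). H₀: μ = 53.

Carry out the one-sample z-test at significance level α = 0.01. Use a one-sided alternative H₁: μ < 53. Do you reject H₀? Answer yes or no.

SE = σ/√n = 9/√23 = 1.8766
z = (x̄−μ₀)/SE = (50.35−53)/1.8766 = -1.4121
p-value (one-sided, H₁ less) = 0.07896
At α=0.01: p ≥ α → fail to reject H₀

reject H₀: no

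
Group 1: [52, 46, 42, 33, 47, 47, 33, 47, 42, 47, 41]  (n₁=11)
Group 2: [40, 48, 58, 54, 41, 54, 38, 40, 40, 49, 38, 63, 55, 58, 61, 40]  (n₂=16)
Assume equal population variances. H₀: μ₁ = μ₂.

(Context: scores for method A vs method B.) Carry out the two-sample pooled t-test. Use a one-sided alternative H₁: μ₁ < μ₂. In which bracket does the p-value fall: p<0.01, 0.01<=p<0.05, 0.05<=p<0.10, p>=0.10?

x̄₁=43.364, s₁=5.988, n₁=11
x̄₂=48.562, s₂=9.003, n₂=16
s_p² = [10·5.988² + 15·9.003²]/25 = 62.9793
SE = √(s_p²·(1/11+1/16)) = 3.1083
t = (43.364−48.562)/3.1083 = -1.6726
df = 25
p-value (one-sided, H₁ less) = 0.05344
→ bracket: 0.05<=p<0.10

p-value bracket: 0.05<=p<0.10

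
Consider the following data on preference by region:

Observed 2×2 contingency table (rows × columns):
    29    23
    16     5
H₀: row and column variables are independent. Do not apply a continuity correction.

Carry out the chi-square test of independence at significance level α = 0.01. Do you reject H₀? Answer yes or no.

reject H₀: no

Row totals [52, 21], col totals [45, 28], n=73
χ² = (29−32.05)²/32.05 + (23−19.95)²/19.95 + (16−12.95)²/12.95 + (5−8.05)²/8.05 = 2.6384
df = 1
p-value (upper-tail) = 0.10431
At α=0.01: p ≥ α → fail to reject H₀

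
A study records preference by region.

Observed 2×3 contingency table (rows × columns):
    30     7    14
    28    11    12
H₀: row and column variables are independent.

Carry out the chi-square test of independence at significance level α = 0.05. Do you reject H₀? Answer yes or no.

Row totals [51, 51], col totals [58, 18, 26], n=102
χ² = (30−29.00)²/29.00 + (7−9.00)²/9.00 + (14−13.00)²/13.00 + (28−29.00)²/29.00 + (11−9.00)²/9.00 + (12−13.00)²/13.00 = 1.1117
df = 2
p-value (upper-tail) = 0.57358
At α=0.05: p ≥ α → fail to reject H₀

reject H₀: no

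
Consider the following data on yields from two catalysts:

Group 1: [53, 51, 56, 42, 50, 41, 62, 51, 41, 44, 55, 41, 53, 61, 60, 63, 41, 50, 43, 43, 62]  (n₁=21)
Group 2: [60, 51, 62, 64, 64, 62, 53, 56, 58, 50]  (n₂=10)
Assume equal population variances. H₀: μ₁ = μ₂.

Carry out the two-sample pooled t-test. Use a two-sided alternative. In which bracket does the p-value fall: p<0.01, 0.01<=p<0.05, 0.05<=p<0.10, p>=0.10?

p-value bracket: 0.01<=p<0.05

x̄₁=50.619, s₁=7.978, n₁=21
x̄₂=58.000, s₂=5.270, n₂=10
s_p² = [20·7.978² + 9·5.270²]/29 = 52.5156
SE = √(s_p²·(1/21+1/10)) = 2.7843
t = (50.619−58.000)/2.7843 = -2.6509
df = 29
p-value (two-sided) = 0.01287
→ bracket: 0.01<=p<0.05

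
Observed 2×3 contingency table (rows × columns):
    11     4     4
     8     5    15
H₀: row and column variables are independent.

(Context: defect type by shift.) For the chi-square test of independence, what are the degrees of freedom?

degrees of freedom = 2

df = (r−1)(c−1) = (2−1)·(3−1) = 2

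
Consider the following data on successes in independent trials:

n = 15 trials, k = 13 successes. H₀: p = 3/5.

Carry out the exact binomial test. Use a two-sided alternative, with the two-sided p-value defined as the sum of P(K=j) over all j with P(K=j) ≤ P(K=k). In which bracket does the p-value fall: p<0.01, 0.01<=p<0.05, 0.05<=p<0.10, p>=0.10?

Exact binomial: n=15, k=13, p₀=3/5=0.6000
P(X=j) = C(n,j)·p₀^j·(1−p₀)^(n−j); p = Σ P(X=j) over j with P(X=j) ≤ P(X=13)
p-value (two-sided) = 0.03646
→ bracket: 0.01<=p<0.05

p-value bracket: 0.01<=p<0.05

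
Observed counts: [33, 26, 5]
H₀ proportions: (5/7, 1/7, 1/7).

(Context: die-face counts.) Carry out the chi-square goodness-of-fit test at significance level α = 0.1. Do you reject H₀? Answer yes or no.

reject H₀: yes

n = 64; E_i = n·p_i = [45.71, 9.14, 9.14]
χ² = (33−45.71)²/45.71 + (26−9.14)²/9.14 + (5−9.14)²/9.14 = 36.4938
df = 2
p-value (upper-tail) = 0.00000
At α=0.1: p < α → reject H₀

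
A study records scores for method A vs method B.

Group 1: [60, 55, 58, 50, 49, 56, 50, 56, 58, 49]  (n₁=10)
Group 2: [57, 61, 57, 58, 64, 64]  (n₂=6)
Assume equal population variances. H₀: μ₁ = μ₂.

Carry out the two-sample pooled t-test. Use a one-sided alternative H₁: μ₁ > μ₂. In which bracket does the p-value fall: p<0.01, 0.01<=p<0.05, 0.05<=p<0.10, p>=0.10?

p-value bracket: p>=0.10

x̄₁=54.100, s₁=4.202, n₁=10
x̄₂=60.167, s₂=3.312, n₂=6
s_p² = [9·4.202² + 5·3.312²]/14 = 15.2667
SE = √(s_p²·(1/10+1/6)) = 2.0177
t = (54.100−60.167)/2.0177 = -3.0067
df = 14
p-value (one-sided, H₁ greater) = 0.99529
→ bracket: p>=0.10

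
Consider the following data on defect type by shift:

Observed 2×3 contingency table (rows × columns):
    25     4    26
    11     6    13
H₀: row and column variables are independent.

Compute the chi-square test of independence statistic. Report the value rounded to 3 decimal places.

test statistic = 3.092

Row totals [55, 30], col totals [36, 10, 39], n=85
χ² = (25−23.29)²/23.29 + (4−6.47)²/6.47 + (26−25.24)²/25.24 + (11−12.71)²/12.71 + (6−3.53)²/3.53 + (13−13.76)²/13.76 = 3.0923
df = 2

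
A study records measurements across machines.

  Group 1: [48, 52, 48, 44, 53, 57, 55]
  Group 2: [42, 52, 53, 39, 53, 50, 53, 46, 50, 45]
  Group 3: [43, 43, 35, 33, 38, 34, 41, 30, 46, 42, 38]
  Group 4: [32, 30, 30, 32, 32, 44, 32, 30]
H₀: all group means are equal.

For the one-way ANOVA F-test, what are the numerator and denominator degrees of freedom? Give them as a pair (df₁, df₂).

degrees of freedom = [3, 32]

k = 4 groups, N = 36 total
df = (k−1, N−k) = (4−1, 36−4) = (3, 32)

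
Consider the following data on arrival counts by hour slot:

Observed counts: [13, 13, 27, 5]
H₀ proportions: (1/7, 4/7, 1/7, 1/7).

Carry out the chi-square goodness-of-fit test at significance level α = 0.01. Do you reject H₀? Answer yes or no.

reject H₀: yes

n = 58; E_i = n·p_i = [8.29, 33.14, 8.29, 8.29]
χ² = (13−8.29)²/8.29 + (13−33.14)²/33.14 + (27−8.29)²/8.29 + (5−8.29)²/8.29 = 58.4957
df = 3
p-value (upper-tail) = 0.00000
At α=0.01: p < α → reject H₀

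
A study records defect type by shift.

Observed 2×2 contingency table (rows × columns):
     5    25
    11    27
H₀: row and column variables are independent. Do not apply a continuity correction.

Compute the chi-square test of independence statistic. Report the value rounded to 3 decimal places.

Row totals [30, 38], col totals [16, 52], n=68
χ² = (5−7.06)²/7.06 + (25−22.94)²/22.94 + (11−8.94)²/8.94 + (27−29.06)²/29.06 = 1.4052
df = 1

test statistic = 1.405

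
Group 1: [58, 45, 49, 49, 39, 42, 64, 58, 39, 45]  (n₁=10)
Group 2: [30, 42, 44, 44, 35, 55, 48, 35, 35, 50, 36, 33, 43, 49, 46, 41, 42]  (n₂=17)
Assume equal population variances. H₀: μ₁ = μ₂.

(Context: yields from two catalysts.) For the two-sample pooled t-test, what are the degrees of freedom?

degrees of freedom = 25

df = n₁ + n₂ − 2 = 10 + 17 − 2 = 25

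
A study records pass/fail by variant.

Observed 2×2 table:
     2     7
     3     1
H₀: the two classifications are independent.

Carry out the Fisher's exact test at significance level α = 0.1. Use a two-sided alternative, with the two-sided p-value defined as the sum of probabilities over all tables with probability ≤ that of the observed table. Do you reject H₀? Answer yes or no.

reject H₀: no

Margins: r₁=9, r₂=4, c₁=5, c₂=8, n=13
p_obs = C(9,2)·C(4,3)/C(13,5); sum pmf over tables with pmf ≤ p_obs
p-value (two-sided) = 0.21678
At α=0.1: p ≥ α → fail to reject H₀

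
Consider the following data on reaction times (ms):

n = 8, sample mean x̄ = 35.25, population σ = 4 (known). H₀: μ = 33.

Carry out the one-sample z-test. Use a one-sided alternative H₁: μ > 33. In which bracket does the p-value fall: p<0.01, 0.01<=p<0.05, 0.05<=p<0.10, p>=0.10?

p-value bracket: 0.05<=p<0.10

SE = σ/√n = 4/√8 = 1.4142
z = (x̄−μ₀)/SE = (35.25−33)/1.4142 = 1.5910
p-value (one-sided, H₁ greater) = 0.05581
→ bracket: 0.05<=p<0.10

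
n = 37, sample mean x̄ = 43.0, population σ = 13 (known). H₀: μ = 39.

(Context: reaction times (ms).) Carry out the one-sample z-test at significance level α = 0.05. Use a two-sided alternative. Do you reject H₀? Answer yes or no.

reject H₀: no

SE = σ/√n = 13/√37 = 2.1372
z = (x̄−μ₀)/SE = (43.0−39)/2.1372 = 1.8716
p-value (two-sided) = 0.06126
At α=0.05: p ≥ α → fail to reject H₀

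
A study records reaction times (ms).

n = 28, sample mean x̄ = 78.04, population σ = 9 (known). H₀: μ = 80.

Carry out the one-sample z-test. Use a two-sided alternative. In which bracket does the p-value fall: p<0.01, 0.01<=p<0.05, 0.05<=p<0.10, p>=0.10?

SE = σ/√n = 9/√28 = 1.7008
z = (x̄−μ₀)/SE = (78.04−80)/1.7008 = -1.1524
p-value (two-sided) = 0.24917
→ bracket: p>=0.10

p-value bracket: p>=0.10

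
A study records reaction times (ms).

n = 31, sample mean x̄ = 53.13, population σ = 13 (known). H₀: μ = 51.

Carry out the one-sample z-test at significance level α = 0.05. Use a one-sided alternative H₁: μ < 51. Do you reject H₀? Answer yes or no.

SE = σ/√n = 13/√31 = 2.3349
z = (x̄−μ₀)/SE = (53.13−51)/2.3349 = 0.9123
p-value (one-sided, H₁ less) = 0.81918
At α=0.05: p ≥ α → fail to reject H₀

reject H₀: no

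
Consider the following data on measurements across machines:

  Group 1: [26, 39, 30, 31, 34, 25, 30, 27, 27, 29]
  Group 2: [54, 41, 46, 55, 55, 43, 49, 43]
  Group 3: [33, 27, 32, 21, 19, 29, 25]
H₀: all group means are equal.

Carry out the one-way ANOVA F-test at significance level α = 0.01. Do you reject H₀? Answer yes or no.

reject H₀: yes

Group means [29.80, 48.25, 26.57], grand mean 34.800
SSB = Σnᵢ(x̄ᵢ−x̄)² = 2171.186; SSW = ΣΣ(x−x̄ᵢ)² = 562.814
MSB = 2171.186/2 = 1085.5929; MSW = 562.814/22 = 25.5825
F = MSB/MSW = 42.4350
df = (2, 22)
p-value (upper-tail) = 0.00000
At α=0.01: p < α → reject H₀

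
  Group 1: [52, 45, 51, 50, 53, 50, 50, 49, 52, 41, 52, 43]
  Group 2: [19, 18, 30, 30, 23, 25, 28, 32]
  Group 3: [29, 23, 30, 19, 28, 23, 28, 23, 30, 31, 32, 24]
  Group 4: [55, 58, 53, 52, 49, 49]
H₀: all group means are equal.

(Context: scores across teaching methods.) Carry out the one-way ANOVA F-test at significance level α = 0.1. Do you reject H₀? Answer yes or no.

reject H₀: yes

Group means [49.00, 25.62, 26.67, 52.67], grand mean 37.605
SSB = Σnᵢ(x̄ᵢ−x̄)² = 5503.204; SSW = ΣΣ(x−x̄ᵢ)² = 605.875
MSB = 5503.204/3 = 1834.4013; MSW = 605.875/34 = 17.8199
F = MSB/MSW = 102.9414
df = (3, 34)
p-value (upper-tail) = 0.00000
At α=0.1: p < α → reject H₀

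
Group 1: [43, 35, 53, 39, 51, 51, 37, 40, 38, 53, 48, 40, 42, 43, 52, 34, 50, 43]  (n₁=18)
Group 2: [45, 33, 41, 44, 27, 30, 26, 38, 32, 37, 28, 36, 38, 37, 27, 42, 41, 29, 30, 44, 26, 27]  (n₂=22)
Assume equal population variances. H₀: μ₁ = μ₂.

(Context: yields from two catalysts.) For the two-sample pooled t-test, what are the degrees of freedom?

degrees of freedom = 38

df = n₁ + n₂ − 2 = 18 + 22 − 2 = 38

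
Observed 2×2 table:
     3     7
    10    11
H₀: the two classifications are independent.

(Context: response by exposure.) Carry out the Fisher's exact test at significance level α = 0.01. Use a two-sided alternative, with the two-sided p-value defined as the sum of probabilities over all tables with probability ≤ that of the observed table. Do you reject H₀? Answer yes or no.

reject H₀: no

Margins: r₁=10, r₂=21, c₁=13, c₂=18, n=31
p_obs = C(10,3)·C(21,10)/C(31,13); sum pmf over tables with pmf ≤ p_obs
p-value (two-sided) = 0.45211
At α=0.01: p ≥ α → fail to reject H₀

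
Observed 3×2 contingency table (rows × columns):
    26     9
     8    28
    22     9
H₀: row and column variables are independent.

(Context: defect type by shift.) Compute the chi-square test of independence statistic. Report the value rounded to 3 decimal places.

Row totals [35, 36, 31], col totals [56, 46], n=102
χ² = (26−19.22)²/19.22 + (9−15.78)²/15.78 + (8−19.76)²/19.76 + (28−16.24)²/16.24 + (22−17.02)²/17.02 + (9−13.98)²/13.98 = 24.0708
df = 2

test statistic = 24.071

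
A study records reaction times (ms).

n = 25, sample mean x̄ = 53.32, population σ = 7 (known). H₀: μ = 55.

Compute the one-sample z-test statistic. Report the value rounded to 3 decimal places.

test statistic = -1.200

SE = σ/√n = 7/√25 = 1.4000
z = (x̄−μ₀)/SE = (53.32−55)/1.4000 = -1.2000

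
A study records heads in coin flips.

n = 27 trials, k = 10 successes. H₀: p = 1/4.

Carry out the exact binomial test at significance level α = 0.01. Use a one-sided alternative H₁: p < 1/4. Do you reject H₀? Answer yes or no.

reject H₀: no

Exact binomial: n=27, k=10, p₀=1/4=0.2500
P(X≤10) from Σ C(n,i)·p₀^i·(1−p₀)^(n−i)
p-value (one-sided, H₁ less) = 0.94722
At α=0.01: p ≥ α → fail to reject H₀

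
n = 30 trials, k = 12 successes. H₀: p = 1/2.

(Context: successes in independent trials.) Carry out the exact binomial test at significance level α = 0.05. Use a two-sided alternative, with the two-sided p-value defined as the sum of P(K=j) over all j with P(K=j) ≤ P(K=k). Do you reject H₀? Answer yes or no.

Exact binomial: n=30, k=12, p₀=1/2=0.5000
P(X=j) = C(n,j)·p₀^j·(1−p₀)^(n−j); p = Σ P(X=j) over j with P(X=j) ≤ P(X=12)
p-value (two-sided) = 0.36159
At α=0.05: p ≥ α → fail to reject H₀

reject H₀: no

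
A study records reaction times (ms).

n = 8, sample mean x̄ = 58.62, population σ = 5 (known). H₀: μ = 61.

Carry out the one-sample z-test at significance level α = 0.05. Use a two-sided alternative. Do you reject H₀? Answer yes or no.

SE = σ/√n = 5/√8 = 1.7678
z = (x̄−μ₀)/SE = (58.62−61)/1.7678 = -1.3463
p-value (two-sided) = 0.17820
At α=0.05: p ≥ α → fail to reject H₀

reject H₀: no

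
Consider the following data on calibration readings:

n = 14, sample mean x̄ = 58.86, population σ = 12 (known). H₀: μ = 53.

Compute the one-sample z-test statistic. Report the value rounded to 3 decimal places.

test statistic = 1.827

SE = σ/√n = 12/√14 = 3.2071
z = (x̄−μ₀)/SE = (58.86−53)/3.2071 = 1.8272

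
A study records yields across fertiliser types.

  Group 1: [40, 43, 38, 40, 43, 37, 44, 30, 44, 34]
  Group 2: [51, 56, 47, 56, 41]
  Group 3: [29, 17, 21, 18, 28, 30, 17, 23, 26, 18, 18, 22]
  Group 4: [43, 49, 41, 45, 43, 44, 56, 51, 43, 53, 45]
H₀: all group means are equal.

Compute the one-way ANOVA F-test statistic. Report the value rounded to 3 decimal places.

test statistic = 60.093

Group means [39.30, 50.20, 22.25, 46.64], grand mean 37.474
SSB = Σnᵢ(x̄ᵢ−x̄)² = 4547.778; SSW = ΣΣ(x−x̄ᵢ)² = 857.695
MSB = 4547.778/3 = 1515.9261; MSW = 857.695/34 = 25.2263
F = MSB/MSW = 60.0930
df = (3, 34)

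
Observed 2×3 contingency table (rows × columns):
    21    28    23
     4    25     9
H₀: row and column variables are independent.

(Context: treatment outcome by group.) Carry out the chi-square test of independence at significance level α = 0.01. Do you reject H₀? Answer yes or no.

reject H₀: no

Row totals [72, 38], col totals [25, 53, 32], n=110
χ² = (21−16.36)²/16.36 + (28−34.69)²/34.69 + (23−20.95)²/20.95 + (4−8.64)²/8.64 + (25−18.31)²/18.31 + (9−11.05)²/11.05 = 8.1216
df = 2
p-value (upper-tail) = 0.01723
At α=0.01: p ≥ α → fail to reject H₀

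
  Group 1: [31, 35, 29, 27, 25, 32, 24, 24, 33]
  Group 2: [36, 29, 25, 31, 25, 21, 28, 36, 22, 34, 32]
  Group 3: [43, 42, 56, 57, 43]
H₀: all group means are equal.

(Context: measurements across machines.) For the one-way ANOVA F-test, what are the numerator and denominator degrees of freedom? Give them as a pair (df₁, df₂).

degrees of freedom = [2, 22]

k = 3 groups, N = 25 total
df = (k−1, N−k) = (3−1, 25−3) = (2, 22)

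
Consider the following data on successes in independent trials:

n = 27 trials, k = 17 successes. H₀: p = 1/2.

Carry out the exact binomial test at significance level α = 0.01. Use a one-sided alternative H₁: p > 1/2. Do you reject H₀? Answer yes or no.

Exact binomial: n=27, k=17, p₀=1/2=0.5000
P(X≥17) from Σ C(n,i)·p₀^i·(1−p₀)^(n−i)
p-value (one-sided, H₁ greater) = 0.12389
At α=0.01: p ≥ α → fail to reject H₀

reject H₀: no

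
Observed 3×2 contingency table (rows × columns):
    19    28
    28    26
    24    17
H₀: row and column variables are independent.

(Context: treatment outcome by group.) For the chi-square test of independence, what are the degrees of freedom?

degrees of freedom = 2

df = (r−1)(c−1) = (3−1)·(2−1) = 2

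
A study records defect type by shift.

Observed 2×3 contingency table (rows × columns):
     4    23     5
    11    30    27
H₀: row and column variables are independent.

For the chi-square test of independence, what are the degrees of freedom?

degrees of freedom = 2

df = (r−1)(c−1) = (2−1)·(3−1) = 2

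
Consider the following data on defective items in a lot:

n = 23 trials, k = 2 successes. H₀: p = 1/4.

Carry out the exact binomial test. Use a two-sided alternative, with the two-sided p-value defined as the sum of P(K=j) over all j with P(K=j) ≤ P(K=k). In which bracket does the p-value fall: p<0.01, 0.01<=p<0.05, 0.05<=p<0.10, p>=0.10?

p-value bracket: 0.05<=p<0.10

Exact binomial: n=23, k=2, p₀=1/4=0.2500
P(X=j) = C(n,j)·p₀^j·(1−p₀)^(n−j); p = Σ P(X=j) over j with P(X=j) ≤ P(X=2)
p-value (two-sided) = 0.08998
→ bracket: 0.05<=p<0.10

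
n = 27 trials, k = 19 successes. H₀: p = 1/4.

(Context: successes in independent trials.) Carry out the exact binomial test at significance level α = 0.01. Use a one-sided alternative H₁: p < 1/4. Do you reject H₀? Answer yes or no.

Exact binomial: n=27, k=19, p₀=1/4=0.2500
P(X≤19) from Σ C(n,i)·p₀^i·(1−p₀)^(n−i)
p-value (one-sided, H₁ less) = 1.00000
At α=0.01: p ≥ α → fail to reject H₀

reject H₀: no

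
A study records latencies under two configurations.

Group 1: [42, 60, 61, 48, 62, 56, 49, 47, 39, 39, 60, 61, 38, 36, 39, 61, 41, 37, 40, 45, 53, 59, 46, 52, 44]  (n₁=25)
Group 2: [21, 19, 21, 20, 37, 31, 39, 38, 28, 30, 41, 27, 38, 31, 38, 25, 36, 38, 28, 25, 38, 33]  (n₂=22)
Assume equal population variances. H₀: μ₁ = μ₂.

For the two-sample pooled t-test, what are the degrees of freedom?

df = n₁ + n₂ − 2 = 25 + 22 − 2 = 45

degrees of freedom = 45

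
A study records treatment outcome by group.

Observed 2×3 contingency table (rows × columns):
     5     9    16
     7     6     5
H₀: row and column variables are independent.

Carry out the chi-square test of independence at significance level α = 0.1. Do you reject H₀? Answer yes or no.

reject H₀: no

Row totals [30, 18], col totals [12, 15, 21], n=48
χ² = (5−7.50)²/7.50 + (9−9.38)²/9.38 + (16−13.12)²/13.12 + (7−4.50)²/4.50 + (6−5.62)²/5.62 + (5−7.88)²/7.88 = 3.9416
df = 2
p-value (upper-tail) = 0.13935
At α=0.1: p ≥ α → fail to reject H₀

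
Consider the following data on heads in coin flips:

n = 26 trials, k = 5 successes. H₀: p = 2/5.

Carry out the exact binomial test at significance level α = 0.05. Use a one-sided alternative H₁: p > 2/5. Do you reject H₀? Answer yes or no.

Exact binomial: n=26, k=5, p₀=2/5=0.4000
P(X≥5) from Σ C(n,i)·p₀^i·(1−p₀)^(n−i)
p-value (one-sided, H₁ greater) = 0.99337
At α=0.05: p ≥ α → fail to reject H₀

reject H₀: no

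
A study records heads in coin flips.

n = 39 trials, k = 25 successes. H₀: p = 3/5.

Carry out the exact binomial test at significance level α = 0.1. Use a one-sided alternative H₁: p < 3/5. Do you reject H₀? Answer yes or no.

reject H₀: no

Exact binomial: n=39, k=25, p₀=3/5=0.6000
P(X≤25) from Σ C(n,i)·p₀^i·(1−p₀)^(n−i)
p-value (one-sided, H₁ less) = 0.75165
At α=0.1: p ≥ α → fail to reject H₀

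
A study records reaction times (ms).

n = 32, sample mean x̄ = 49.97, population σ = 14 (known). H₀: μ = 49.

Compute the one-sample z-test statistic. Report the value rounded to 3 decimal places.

test statistic = 0.392

SE = σ/√n = 14/√32 = 2.4749
z = (x̄−μ₀)/SE = (49.97−49)/2.4749 = 0.3919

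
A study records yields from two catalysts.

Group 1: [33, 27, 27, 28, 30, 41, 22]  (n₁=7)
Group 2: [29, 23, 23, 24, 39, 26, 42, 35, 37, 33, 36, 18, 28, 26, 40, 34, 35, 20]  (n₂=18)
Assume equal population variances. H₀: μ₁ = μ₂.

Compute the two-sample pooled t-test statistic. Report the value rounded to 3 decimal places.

x̄₁=29.714, s₁=5.992, n₁=7
x̄₂=30.444, s₂=7.262, n₂=18
s_p² = [6·5.992² + 17·7.262²]/23 = 48.3423
SE = √(s_p²·(1/7+1/18)) = 3.0971
t = (29.714−30.444)/3.0971 = -0.2358
df = 23

test statistic = -0.236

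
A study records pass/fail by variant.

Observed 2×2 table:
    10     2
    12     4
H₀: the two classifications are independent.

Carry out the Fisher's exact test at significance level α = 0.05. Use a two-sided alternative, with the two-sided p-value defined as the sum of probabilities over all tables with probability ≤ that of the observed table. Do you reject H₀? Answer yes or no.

reject H₀: no

Margins: r₁=12, r₂=16, c₁=22, c₂=6, n=28
p_obs = C(12,10)·C(16,12)/C(28,22); sum pmf over tables with pmf ≤ p_obs
p-value (two-sided) = 0.67298
At α=0.05: p ≥ α → fail to reject H₀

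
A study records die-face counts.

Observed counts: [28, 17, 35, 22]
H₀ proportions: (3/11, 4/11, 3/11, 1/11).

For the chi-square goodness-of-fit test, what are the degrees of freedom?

degrees of freedom = 3

df = k − 1 = 4 − 1 = 3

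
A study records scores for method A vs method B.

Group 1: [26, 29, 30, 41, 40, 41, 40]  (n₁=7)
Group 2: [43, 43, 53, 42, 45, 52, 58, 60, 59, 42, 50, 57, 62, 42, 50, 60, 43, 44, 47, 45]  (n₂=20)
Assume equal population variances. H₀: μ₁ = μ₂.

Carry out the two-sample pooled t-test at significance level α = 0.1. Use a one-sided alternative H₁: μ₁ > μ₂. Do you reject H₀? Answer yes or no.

reject H₀: no

x̄₁=35.286, s₁=6.626, n₁=7
x̄₂=49.850, s₂=7.199, n₂=20
s_p² = [6·6.626² + 19·7.199²]/25 = 49.9191
SE = √(s_p²·(1/7+1/20)) = 3.1028
t = (35.286−49.850)/3.1028 = -4.6939
df = 25
p-value (one-sided, H₁ greater) = 0.99996
At α=0.1: p ≥ α → fail to reject H₀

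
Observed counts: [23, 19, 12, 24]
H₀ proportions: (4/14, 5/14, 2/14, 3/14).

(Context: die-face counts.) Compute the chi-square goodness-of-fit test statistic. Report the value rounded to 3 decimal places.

n = 78; E_i = n·p_i = [22.29, 27.86, 11.14, 16.71]
χ² = (23−22.29)²/22.29 + (19−27.86)²/27.86 + (12−11.14)²/11.14 + (24−16.71)²/16.71 = 6.0808
df = 3

test statistic = 6.081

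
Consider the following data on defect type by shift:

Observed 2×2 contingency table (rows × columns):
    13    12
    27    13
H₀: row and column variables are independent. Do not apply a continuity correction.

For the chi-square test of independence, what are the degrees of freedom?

df = (r−1)(c−1) = (2−1)·(2−1) = 1

degrees of freedom = 1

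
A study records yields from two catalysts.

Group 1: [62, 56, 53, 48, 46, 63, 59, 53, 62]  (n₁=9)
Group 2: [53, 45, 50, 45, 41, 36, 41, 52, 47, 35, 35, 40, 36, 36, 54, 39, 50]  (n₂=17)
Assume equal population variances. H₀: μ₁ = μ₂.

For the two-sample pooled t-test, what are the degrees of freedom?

degrees of freedom = 24

df = n₁ + n₂ − 2 = 9 + 17 − 2 = 24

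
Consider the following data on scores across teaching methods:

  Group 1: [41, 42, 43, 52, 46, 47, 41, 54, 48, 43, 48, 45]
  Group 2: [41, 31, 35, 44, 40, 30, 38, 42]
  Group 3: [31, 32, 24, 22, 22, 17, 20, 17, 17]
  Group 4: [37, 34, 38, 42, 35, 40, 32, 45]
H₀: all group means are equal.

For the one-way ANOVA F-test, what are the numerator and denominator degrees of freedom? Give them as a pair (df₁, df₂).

degrees of freedom = [3, 33]

k = 4 groups, N = 37 total
df = (k−1, N−k) = (4−1, 37−4) = (3, 33)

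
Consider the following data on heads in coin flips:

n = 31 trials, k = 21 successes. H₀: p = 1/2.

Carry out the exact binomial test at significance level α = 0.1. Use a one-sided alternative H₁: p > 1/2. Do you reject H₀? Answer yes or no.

reject H₀: yes

Exact binomial: n=31, k=21, p₀=1/2=0.5000
P(X≥21) from Σ C(n,i)·p₀^i·(1−p₀)^(n−i)
p-value (one-sided, H₁ greater) = 0.03538
At α=0.1: p < α → reject H₀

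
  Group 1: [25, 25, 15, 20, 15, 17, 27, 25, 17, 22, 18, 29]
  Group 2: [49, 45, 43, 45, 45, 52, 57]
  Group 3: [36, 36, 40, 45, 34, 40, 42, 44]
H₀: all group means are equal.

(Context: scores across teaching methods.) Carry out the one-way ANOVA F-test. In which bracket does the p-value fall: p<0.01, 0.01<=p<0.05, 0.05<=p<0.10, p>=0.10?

p-value bracket: p<0.01

Group means [21.25, 48.00, 39.62], grand mean 33.630
SSB = Σnᵢ(x̄ᵢ−x̄)² = 3572.171; SSW = ΣΣ(x−x̄ᵢ)² = 524.125
MSB = 3572.171/2 = 1786.0856; MSW = 524.125/24 = 21.8385
F = MSB/MSW = 81.7859
df = (2, 24)
p-value (upper-tail) = 0.00000
→ bracket: p<0.01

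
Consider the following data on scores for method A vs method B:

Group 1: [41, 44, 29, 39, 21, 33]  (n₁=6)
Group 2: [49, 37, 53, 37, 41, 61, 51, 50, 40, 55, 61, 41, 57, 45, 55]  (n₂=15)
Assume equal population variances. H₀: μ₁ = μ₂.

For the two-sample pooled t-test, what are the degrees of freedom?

df = n₁ + n₂ − 2 = 6 + 15 − 2 = 19

degrees of freedom = 19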